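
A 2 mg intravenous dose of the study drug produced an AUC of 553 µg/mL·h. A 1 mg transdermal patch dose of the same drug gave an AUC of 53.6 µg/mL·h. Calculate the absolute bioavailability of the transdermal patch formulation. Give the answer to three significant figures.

F = (AUC_ev / D_ev) / (AUC_iv / D_iv)
  = (53.6/1) / (553/2)
  = 53.6 / 276.5 = 0.1939

F = 0.194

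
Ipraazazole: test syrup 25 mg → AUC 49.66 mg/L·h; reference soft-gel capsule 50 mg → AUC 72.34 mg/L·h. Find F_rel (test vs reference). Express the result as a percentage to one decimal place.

F_rel = (AUC_test/D_test) / (AUC_ref/D_ref)
      = (49.66/25) / (72.34/50)
      = 1.9864 / 1.4468 = 1.3730 = 137.30%

F_rel = 137.3%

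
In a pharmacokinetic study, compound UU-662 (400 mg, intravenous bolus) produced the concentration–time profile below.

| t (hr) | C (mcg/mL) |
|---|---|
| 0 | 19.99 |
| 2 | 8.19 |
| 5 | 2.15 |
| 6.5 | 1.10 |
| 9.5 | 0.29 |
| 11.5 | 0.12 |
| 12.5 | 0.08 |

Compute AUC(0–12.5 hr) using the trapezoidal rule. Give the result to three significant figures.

Trapezoidal AUC_0→12.5:
  [0→2]: (19.99+8.19)/2 × 2 = 28.18
  [2→5]: (8.19+2.15)/2 × 3 = 15.51
  [5→6.5]: (2.15+1.10)/2 × 1.5 = 2.4375
  [6.5→9.5]: (1.10+0.29)/2 × 3 = 2.085
  [9.5→11.5]: (0.29+0.12)/2 × 2 = 0.41
  [11.5→12.5]: (0.12+0.08)/2 × 1 = 0.1
  Sum = 48.7225 mcg/mL·hr

AUC = 48.7 mcg/mL·hr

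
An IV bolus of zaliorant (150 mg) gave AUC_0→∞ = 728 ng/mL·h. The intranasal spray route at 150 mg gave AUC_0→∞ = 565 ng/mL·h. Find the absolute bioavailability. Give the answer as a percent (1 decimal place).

F = 77.6%

F = (AUC_ev / D_ev) / (AUC_iv / D_iv)
  = (565/150) / (728/150)
  = 3.76667 / 4.85333 = 0.7761
  = 77.61%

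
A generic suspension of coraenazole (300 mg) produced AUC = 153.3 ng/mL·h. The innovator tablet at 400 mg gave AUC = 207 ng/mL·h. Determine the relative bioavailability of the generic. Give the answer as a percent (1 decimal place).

F_rel = (AUC_test/D_test) / (AUC_ref/D_ref)
      = (153.3/300) / (207/400)
      = 0.511 / 0.5175 = 0.9874 = 98.74%

F_rel = 98.7%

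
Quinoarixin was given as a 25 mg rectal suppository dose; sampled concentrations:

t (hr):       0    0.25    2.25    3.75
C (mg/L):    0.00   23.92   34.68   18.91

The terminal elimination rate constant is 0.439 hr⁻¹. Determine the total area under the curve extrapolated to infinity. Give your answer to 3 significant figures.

Trapezoidal AUC_0→3.75:
  [0→0.25]: (0.00+23.92)/2 × 0.25 = 2.99
  [0.25→2.25]: (23.92+34.68)/2 × 2 = 58.6
  [2.25→3.75]: (34.68+18.91)/2 × 1.5 = 40.1925
  Sum = 101.7825 mg/L·hr
Extrapolated tail: C_last / k_e = 18.91 / 0.439 = 43.075
AUC_0→∞ = 101.7825 + 43.075 = 144.8575 mg/L·hr

AUC = 145 mg/L·hr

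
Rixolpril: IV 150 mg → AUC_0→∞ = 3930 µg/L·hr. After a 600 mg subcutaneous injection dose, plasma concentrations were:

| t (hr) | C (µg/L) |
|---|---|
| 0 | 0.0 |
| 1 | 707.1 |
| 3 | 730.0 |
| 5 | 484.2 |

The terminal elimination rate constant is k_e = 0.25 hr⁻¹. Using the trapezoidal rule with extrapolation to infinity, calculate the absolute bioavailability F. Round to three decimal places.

F = 0.314

Trapezoidal AUC_0→5 (subcutaneous injection):
  [0→1]: (0.0+707.1)/2 × 1 = 353.55
  [1→3]: (707.1+730.0)/2 × 2 = 1437.1
  [3→5]: (730.0+484.2)/2 × 2 = 1214.2
  Sum = 3004.85 µg/L·hr
Tail: C_last/k_e = 484.2/0.25 = 1936.800
AUC_0→∞ (subcutaneous injection) = 3004.85 + 1936.800 = 4941.65 µg/L·hr
F = (AUC_ev/D_ev)/(AUC_iv/D_iv) = (4941.65/600)/(3930/150) = 8.23608/26.2 = 0.3144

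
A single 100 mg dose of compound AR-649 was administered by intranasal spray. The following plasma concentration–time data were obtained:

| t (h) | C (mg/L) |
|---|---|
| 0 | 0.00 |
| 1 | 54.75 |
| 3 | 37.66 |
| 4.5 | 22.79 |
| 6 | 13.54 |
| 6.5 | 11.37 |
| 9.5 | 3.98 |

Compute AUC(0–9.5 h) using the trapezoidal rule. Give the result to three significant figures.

AUC = 222 mg/L·h

Trapezoidal AUC_0→9.5:
  [0→1]: (0.00+54.75)/2 × 1 = 27.375
  [1→3]: (54.75+37.66)/2 × 2 = 92.41
  [3→4.5]: (37.66+22.79)/2 × 1.5 = 45.3375
  [4.5→6]: (22.79+13.54)/2 × 1.5 = 27.2475
  [6→6.5]: (13.54+11.37)/2 × 0.5 = 6.2275
  [6.5→9.5]: (11.37+3.98)/2 × 3 = 23.025
  Sum = 221.6225 mg/L·h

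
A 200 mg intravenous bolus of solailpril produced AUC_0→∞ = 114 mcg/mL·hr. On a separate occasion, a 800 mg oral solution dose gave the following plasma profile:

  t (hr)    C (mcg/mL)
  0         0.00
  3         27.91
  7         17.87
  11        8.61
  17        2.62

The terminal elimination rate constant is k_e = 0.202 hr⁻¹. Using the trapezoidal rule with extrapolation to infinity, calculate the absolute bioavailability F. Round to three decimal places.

F = 0.511

Trapezoidal AUC_0→17 (oral solution):
  [0→3]: (0.00+27.91)/2 × 3 = 41.865
  [3→7]: (27.91+17.87)/2 × 4 = 91.56
  [7→11]: (17.87+8.61)/2 × 4 = 52.96
  [11→17]: (8.61+2.62)/2 × 6 = 33.69
  Sum = 220.075 mcg/mL·hr
Tail: C_last/k_e = 2.62/0.202 = 12.970
AUC_0→∞ (oral solution) = 220.075 + 12.970 = 233.045 mcg/mL·hr
F = (AUC_ev/D_ev)/(AUC_iv/D_iv) = (233.045/800)/(114/200) = 0.29130625/0.57 = 0.5111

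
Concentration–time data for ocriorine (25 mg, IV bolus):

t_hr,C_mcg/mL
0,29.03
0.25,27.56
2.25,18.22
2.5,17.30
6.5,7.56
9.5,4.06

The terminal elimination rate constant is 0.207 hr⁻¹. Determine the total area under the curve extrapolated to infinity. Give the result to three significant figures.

AUC = 144 mcg/mL·hr

Trapezoidal AUC_0→9.5:
  [0→0.25]: (29.03+27.56)/2 × 0.25 = 7.07375
  [0.25→2.25]: (27.56+18.22)/2 × 2 = 45.78
  [2.25→2.5]: (18.22+17.30)/2 × 0.25 = 4.44
  [2.5→6.5]: (17.30+7.56)/2 × 4 = 49.72
  [6.5→9.5]: (7.56+4.06)/2 × 3 = 17.43
  Sum = 124.44375 mcg/mL·hr
Extrapolated tail: C_last / k_e = 4.06 / 0.207 = 19.614
AUC_0→∞ = 124.44375 + 19.614 = 144.05775 mcg/mL·hr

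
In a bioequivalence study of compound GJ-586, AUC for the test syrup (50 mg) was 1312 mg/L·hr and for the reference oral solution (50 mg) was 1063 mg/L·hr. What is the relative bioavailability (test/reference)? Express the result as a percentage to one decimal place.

F_rel = (AUC_test/D_test) / (AUC_ref/D_ref)
      = (1312/50) / (1063/50)
      = 26.24 / 21.26 = 1.2342 = 123.42%

F_rel = 123.4%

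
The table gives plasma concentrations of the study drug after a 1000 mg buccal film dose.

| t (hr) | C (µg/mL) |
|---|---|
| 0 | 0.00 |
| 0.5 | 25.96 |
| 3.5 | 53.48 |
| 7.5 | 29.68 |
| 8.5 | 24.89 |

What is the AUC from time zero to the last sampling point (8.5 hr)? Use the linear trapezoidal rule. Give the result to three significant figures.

Trapezoidal AUC_0→8.5:
  [0→0.5]: (0.00+25.96)/2 × 0.5 = 6.49
  [0.5→3.5]: (25.96+53.48)/2 × 3 = 119.16
  [3.5→7.5]: (53.48+29.68)/2 × 4 = 166.32
  [7.5→8.5]: (29.68+24.89)/2 × 1 = 27.285
  Sum = 319.255 µg/mL·hr

AUC = 319 µg/mL·hr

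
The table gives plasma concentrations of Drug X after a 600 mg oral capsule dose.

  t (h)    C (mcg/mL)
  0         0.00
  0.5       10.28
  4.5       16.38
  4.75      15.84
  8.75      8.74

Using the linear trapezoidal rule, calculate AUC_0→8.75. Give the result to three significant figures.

Trapezoidal AUC_0→8.75:
  [0→0.5]: (0.00+10.28)/2 × 0.5 = 2.57
  [0.5→4.5]: (10.28+16.38)/2 × 4 = 53.32
  [4.5→4.75]: (16.38+15.84)/2 × 0.25 = 4.0275
  [4.75→8.75]: (15.84+8.74)/2 × 4 = 49.16
  Sum = 109.0775 mcg/mL·h

AUC = 109 mcg/mL·h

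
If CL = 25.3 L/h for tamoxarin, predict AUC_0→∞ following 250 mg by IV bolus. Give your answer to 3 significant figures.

AUC = 9.88 mg/L·h

AUC_0→∞ = Dose_iv / CL
        = 250 / 25.3 = 9.88142 mg/L·h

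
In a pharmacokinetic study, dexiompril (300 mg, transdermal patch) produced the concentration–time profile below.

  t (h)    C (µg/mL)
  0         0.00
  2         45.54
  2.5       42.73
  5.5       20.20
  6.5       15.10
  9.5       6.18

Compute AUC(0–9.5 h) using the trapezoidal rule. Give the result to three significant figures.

Trapezoidal AUC_0→9.5:
  [0→2]: (0.00+45.54)/2 × 2 = 45.54
  [2→2.5]: (45.54+42.73)/2 × 0.5 = 22.0675
  [2.5→5.5]: (42.73+20.20)/2 × 3 = 94.395
  [5.5→6.5]: (20.20+15.10)/2 × 1 = 17.65
  [6.5→9.5]: (15.10+6.18)/2 × 3 = 31.92
  Sum = 211.5725 µg/mL·h

AUC = 212 µg/mL·h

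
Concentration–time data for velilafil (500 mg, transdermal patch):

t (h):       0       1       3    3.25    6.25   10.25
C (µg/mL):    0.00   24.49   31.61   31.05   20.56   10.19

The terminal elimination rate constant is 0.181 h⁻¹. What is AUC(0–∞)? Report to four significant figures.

AUC = 271.4 µg/mL·h

Trapezoidal AUC_0→10.25:
  [0→1]: (0.00+24.49)/2 × 1 = 12.245
  [1→3]: (24.49+31.61)/2 × 2 = 56.1
  [3→3.25]: (31.61+31.05)/2 × 0.25 = 7.8325
  [3.25→6.25]: (31.05+20.56)/2 × 3 = 77.415
  [6.25→10.25]: (20.56+10.19)/2 × 4 = 61.5
  Sum = 215.0925 µg/mL·h
Extrapolated tail: C_last / k_e = 10.19 / 0.181 = 56.298
AUC_0→∞ = 215.0925 + 56.298 = 271.3905 µg/mL·h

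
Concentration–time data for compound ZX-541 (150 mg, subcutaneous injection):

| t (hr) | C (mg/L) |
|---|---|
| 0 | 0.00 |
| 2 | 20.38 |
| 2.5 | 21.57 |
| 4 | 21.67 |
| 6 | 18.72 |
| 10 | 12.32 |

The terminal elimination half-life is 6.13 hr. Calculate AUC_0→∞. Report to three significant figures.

AUC = 275 mg/L·hr

Trapezoidal AUC_0→10:
  [0→2]: (0.00+20.38)/2 × 2 = 20.38
  [2→2.5]: (20.38+21.57)/2 × 0.5 = 10.4875
  [2.5→4]: (21.57+21.67)/2 × 1.5 = 32.43
  [4→6]: (21.67+18.72)/2 × 2 = 40.39
  [6→10]: (18.72+12.32)/2 × 4 = 62.08
  Sum = 165.7675 mg/L·hr
k_e = ln2 / t½ = 0.693147 / 6.13 = 0.1131 hr^-1
Extrapolated tail: C_last / k_e = 12.32 / 0.1131 = 108.930
AUC_0→∞ = 165.7675 + 108.930 = 274.6975 mg/L·hr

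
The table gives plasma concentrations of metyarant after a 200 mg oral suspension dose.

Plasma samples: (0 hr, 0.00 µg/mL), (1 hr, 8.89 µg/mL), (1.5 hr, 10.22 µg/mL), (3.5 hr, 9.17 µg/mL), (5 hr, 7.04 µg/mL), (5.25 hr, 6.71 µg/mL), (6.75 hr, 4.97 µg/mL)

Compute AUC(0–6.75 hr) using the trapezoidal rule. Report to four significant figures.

AUC = 51.25 µg/mL·hr

Trapezoidal AUC_0→6.75:
  [0→1]: (0.00+8.89)/2 × 1 = 4.445
  [1→1.5]: (8.89+10.22)/2 × 0.5 = 4.7775
  [1.5→3.5]: (10.22+9.17)/2 × 2 = 19.39
  [3.5→5]: (9.17+7.04)/2 × 1.5 = 12.1575
  [5→5.25]: (7.04+6.71)/2 × 0.25 = 1.71875
  [5.25→6.75]: (6.71+4.97)/2 × 1.5 = 8.76
  Sum = 51.24875 µg/mL·hr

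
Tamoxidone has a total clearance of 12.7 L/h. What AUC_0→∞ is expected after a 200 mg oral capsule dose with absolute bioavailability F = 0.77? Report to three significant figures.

AUC = 12.1 mg/L·h

AUC_0→∞ = F × Dose / CL
        = 0.77 × 200 / 12.7 = 12.126 mg/L·h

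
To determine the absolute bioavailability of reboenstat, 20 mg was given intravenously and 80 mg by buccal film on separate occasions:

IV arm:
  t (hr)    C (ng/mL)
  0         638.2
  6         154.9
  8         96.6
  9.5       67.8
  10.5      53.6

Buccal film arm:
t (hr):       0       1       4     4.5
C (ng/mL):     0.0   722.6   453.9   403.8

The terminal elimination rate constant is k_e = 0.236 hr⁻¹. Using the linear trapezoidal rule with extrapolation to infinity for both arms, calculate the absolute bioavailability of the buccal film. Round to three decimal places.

Trapezoidal AUC_0→10.5 (IV):
  [0→6]: (638.2+154.9)/2 × 6 = 2379.3
  [6→8]: (154.9+96.6)/2 × 2 = 251.5
  [8→9.5]: (96.6+67.8)/2 × 1.5 = 123.3
  [9.5→10.5]: (67.8+53.6)/2 × 1 = 60.7
  Sum = 2814.8 ng/mL·hr
IV tail: 53.6/0.236 = 227.119; AUC_iv,0→∞ = 2814.8 + 227.119 = 3041.919 ng/mL·hr
Trapezoidal AUC_0→4.5 (buccal film):
  [0→1]: (0.0+722.6)/2 × 1 = 361.3
  [1→4]: (722.6+453.9)/2 × 3 = 1764.75
  [4→4.5]: (453.9+403.8)/2 × 0.5 = 214.425
  Sum = 2340.475 ng/mL·hr
buccal film tail: 403.8/0.236 = 1711.017; AUC_ev,0→∞ = 2340.475 + 1711.017 = 4051.492 ng/mL·hr
F = (AUC_ev/D_ev)/(AUC_iv/D_iv) = (4051.492/80)/(3041.919/20) = 50.64365/152.09595 = 0.3330

F = 0.333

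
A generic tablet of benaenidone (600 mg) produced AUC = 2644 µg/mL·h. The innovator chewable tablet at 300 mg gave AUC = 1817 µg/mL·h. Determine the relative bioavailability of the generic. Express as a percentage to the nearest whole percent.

F_rel = 73%

F_rel = (AUC_test/D_test) / (AUC_ref/D_ref)
      = (2644/600) / (1817/300)
      = 4.40667 / 6.05667 = 0.7276 = 72.76%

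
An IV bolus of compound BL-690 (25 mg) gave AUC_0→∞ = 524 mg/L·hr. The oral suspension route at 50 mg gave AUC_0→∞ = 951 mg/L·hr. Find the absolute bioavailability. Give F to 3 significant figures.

F = (AUC_ev / D_ev) / (AUC_iv / D_iv)
  = (951/50) / (524/25)
  = 19.02 / 20.96 = 0.9074

F = 0.907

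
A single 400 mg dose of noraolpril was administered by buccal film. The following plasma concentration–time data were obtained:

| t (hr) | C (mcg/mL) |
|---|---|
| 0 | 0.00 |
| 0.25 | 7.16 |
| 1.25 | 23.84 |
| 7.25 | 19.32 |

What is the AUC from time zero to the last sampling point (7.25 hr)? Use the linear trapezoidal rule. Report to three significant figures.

AUC = 146 mcg/mL·hr

Trapezoidal AUC_0→7.25:
  [0→0.25]: (0.00+7.16)/2 × 0.25 = 0.895
  [0.25→1.25]: (7.16+23.84)/2 × 1 = 15.5
  [1.25→7.25]: (23.84+19.32)/2 × 6 = 129.48
  Sum = 145.875 mcg/mL·hr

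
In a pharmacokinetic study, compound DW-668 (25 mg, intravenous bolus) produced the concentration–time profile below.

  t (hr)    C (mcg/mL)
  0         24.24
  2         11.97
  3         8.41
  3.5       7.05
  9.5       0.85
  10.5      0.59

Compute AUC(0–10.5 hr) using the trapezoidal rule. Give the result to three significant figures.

Trapezoidal AUC_0→10.5:
  [0→2]: (24.24+11.97)/2 × 2 = 36.21
  [2→3]: (11.97+8.41)/2 × 1 = 10.19
  [3→3.5]: (8.41+7.05)/2 × 0.5 = 3.865
  [3.5→9.5]: (7.05+0.85)/2 × 6 = 23.7
  [9.5→10.5]: (0.85+0.59)/2 × 1 = 0.72
  Sum = 74.685 mcg/mL·hr

AUC = 74.7 mcg/mL·hr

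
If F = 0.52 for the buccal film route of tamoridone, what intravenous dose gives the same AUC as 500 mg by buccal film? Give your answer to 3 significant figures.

D_iv = 260 mg

Systemic exposure from an extravascular dose = F × D_ev, so the equivalent IV dose is F × D_ev.
D_iv = F × D_ev = 0.52 × 500 = 260 mg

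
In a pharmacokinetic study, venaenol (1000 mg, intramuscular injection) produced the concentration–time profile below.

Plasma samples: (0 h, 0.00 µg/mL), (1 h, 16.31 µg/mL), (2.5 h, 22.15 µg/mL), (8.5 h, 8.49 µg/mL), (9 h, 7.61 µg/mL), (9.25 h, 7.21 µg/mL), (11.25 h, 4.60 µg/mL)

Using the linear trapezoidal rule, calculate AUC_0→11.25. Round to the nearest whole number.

AUC = 147 µg/mL·h

Trapezoidal AUC_0→11.25:
  [0→1]: (0.00+16.31)/2 × 1 = 8.155
  [1→2.5]: (16.31+22.15)/2 × 1.5 = 28.845
  [2.5→8.5]: (22.15+8.49)/2 × 6 = 91.92
  [8.5→9]: (8.49+7.61)/2 × 0.5 = 4.025
  [9→9.25]: (7.61+7.21)/2 × 0.25 = 1.8525
  [9.25→11.25]: (7.21+4.60)/2 × 2 = 11.81
  Sum = 146.6075 µg/mL·h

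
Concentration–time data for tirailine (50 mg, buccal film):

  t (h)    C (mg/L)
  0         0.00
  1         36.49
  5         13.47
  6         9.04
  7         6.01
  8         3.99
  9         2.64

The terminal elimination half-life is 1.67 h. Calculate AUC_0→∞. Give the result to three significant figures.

Trapezoidal AUC_0→9:
  [0→1]: (0.00+36.49)/2 × 1 = 18.245
  [1→5]: (36.49+13.47)/2 × 4 = 99.92
  [5→6]: (13.47+9.04)/2 × 1 = 11.255
  [6→7]: (9.04+6.01)/2 × 1 = 7.525
  [7→8]: (6.01+3.99)/2 × 1 = 5.0
  [8→9]: (3.99+2.64)/2 × 1 = 3.315
  Sum = 145.26 mg/L·h
k_e = ln2 / t½ = 0.693147 / 1.67 = 0.4151 h^-1
Extrapolated tail: C_last / k_e = 2.64 / 0.4151 = 6.360
AUC_0→∞ = 145.26 + 6.360 = 151.62 mg/L·h

AUC = 152 mg/L·h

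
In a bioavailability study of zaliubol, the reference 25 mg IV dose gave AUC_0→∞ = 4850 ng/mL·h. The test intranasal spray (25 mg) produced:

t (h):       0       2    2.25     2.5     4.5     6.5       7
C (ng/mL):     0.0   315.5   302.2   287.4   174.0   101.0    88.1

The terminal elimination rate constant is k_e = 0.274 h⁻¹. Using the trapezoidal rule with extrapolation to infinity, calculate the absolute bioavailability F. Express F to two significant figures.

F = 0.32

Trapezoidal AUC_0→7 (intranasal spray):
  [0→2]: (0.0+315.5)/2 × 2 = 315.5
  [2→2.25]: (315.5+302.2)/2 × 0.25 = 77.2125
  [2.25→2.5]: (302.2+287.4)/2 × 0.25 = 73.7
  [2.5→4.5]: (287.4+174.0)/2 × 2 = 461.4
  [4.5→6.5]: (174.0+101.0)/2 × 2 = 275.0
  [6.5→7]: (101.0+88.1)/2 × 0.5 = 47.275
  Sum = 1250.0875 ng/mL·h
Tail: C_last/k_e = 88.1/0.274 = 321.533
AUC_0→∞ (intranasal spray) = 1250.0875 + 321.533 = 1571.6205 ng/mL·h
F = (AUC_ev/D_ev)/(AUC_iv/D_iv) = (1571.6205/25)/(4850/25) = 62.86482/194 = 0.3240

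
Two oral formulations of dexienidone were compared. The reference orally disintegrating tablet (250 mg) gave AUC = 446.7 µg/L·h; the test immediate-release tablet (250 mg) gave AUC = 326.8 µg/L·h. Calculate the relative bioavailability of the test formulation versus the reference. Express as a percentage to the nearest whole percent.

F_rel = (AUC_test/D_test) / (AUC_ref/D_ref)
      = (326.8/250) / (446.7/250)
      = 1.3072 / 1.7868 = 0.7316 = 73.16%

F_rel = 73%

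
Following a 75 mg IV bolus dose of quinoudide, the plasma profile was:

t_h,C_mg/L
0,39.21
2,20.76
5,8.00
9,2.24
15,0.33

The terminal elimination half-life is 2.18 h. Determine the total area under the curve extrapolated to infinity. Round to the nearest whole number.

Trapezoidal AUC_0→15:
  [0→2]: (39.21+20.76)/2 × 2 = 59.97
  [2→5]: (20.76+8.00)/2 × 3 = 43.14
  [5→9]: (8.00+2.24)/2 × 4 = 20.48
  [9→15]: (2.24+0.33)/2 × 6 = 7.71
  Sum = 131.3 mg/L·h
k_e = ln2 / t½ = 0.693147 / 2.18 = 0.3180 h^-1
Extrapolated tail: C_last / k_e = 0.33 / 0.318 = 1.038
AUC_0→∞ = 131.3 + 1.038 = 132.338 mg/L·h

AUC = 132 mg/L·h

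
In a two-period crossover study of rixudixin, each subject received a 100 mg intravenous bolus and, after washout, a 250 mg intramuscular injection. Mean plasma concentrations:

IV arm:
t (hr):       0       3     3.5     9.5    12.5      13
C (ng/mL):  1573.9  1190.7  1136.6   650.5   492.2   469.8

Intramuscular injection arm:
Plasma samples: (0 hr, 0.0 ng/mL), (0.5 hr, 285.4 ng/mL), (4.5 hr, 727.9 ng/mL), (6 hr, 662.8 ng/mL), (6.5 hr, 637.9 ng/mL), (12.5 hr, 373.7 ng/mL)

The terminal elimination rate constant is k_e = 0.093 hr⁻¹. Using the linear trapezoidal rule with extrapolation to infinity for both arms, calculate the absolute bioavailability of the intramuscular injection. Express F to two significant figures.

Trapezoidal AUC_0→13 (IV):
  [0→3]: (1573.9+1190.7)/2 × 3 = 4146.9
  [3→3.5]: (1190.7+1136.6)/2 × 0.5 = 581.825
  [3.5→9.5]: (1136.6+650.5)/2 × 6 = 5361.3
  [9.5→12.5]: (650.5+492.2)/2 × 3 = 1714.05
  [12.5→13]: (492.2+469.8)/2 × 0.5 = 240.5
  Sum = 12044.575 ng/mL·hr
IV tail: 469.8/0.093 = 5051.613; AUC_iv,0→∞ = 12044.575 + 5051.613 = 17096.188 ng/mL·hr
Trapezoidal AUC_0→12.5 (intramuscular injection):
  [0→0.5]: (0.0+285.4)/2 × 0.5 = 71.35
  [0.5→4.5]: (285.4+727.9)/2 × 4 = 2026.6
  [4.5→6]: (727.9+662.8)/2 × 1.5 = 1043.025
  [6→6.5]: (662.8+637.9)/2 × 0.5 = 325.175
  [6.5→12.5]: (637.9+373.7)/2 × 6 = 3034.8
  Sum = 6500.95 ng/mL·hr
intramuscular injection tail: 373.7/0.093 = 4018.280; AUC_ev,0→∞ = 6500.95 + 4018.280 = 10519.23 ng/mL·hr
F = (AUC_ev/D_ev)/(AUC_iv/D_iv) = (10519.23/250)/(17096.188/100) = 42.07692/170.96188 = 0.2461

F = 0.25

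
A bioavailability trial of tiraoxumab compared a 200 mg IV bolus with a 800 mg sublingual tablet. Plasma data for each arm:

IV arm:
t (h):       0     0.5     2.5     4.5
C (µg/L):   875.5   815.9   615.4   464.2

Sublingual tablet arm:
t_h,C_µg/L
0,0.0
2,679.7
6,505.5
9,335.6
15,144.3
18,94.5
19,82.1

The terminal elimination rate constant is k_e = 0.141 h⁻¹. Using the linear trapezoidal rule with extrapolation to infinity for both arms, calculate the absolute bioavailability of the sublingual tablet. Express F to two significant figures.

Trapezoidal AUC_0→4.5 (IV):
  [0→0.5]: (875.5+815.9)/2 × 0.5 = 422.85
  [0.5→2.5]: (815.9+615.4)/2 × 2 = 1431.3
  [2.5→4.5]: (615.4+464.2)/2 × 2 = 1079.6
  Sum = 2933.75 µg/L·h
IV tail: 464.2/0.141 = 3292.199; AUC_iv,0→∞ = 2933.75 + 3292.199 = 6225.949 µg/L·h
Trapezoidal AUC_0→19 (sublingual tablet):
  [0→2]: (0.0+679.7)/2 × 2 = 679.7
  [2→6]: (679.7+505.5)/2 × 4 = 2370.4
  [6→9]: (505.5+335.6)/2 × 3 = 1261.65
  [9→15]: (335.6+144.3)/2 × 6 = 1439.7
  [15→18]: (144.3+94.5)/2 × 3 = 358.2
  [18→19]: (94.5+82.1)/2 × 1 = 88.3
  Sum = 6197.95 µg/L·h
sublingual tablet tail: 82.1/0.141 = 582.270; AUC_ev,0→∞ = 6197.95 + 582.270 = 6780.22 µg/L·h
F = (AUC_ev/D_ev)/(AUC_iv/D_iv) = (6780.22/800)/(6225.949/200) = 8.475275/31.129745 = 0.2723

F = 0.27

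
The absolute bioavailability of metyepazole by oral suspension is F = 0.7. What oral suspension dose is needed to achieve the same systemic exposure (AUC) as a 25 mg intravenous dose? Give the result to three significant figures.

D_oral = 35.7 mg

For equal systemic exposure: F × D_ev = D_iv
D_ev = D_iv / F = 25 / 0.7 = 35.7143 mg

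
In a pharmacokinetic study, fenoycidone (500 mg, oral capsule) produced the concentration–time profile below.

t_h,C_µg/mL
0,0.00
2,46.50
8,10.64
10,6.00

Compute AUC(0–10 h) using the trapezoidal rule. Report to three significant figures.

AUC = 235 µg/mL·h

Trapezoidal AUC_0→10:
  [0→2]: (0.00+46.50)/2 × 2 = 46.5
  [2→8]: (46.50+10.64)/2 × 6 = 171.42
  [8→10]: (10.64+6.00)/2 × 2 = 16.64
  Sum = 234.56 µg/mL·h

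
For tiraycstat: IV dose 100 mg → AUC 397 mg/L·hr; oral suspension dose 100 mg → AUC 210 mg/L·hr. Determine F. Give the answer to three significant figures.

F = 0.529

F = (AUC_ev / D_ev) / (AUC_iv / D_iv)
  = (210/100) / (397/100)
  = 2.1 / 3.97 = 0.5290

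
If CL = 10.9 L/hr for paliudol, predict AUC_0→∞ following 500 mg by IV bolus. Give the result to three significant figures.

AUC = 45.9 mg/L·hr

AUC_0→∞ = Dose_iv / CL
        = 500 / 10.9 = 45.8716 mg/L·hr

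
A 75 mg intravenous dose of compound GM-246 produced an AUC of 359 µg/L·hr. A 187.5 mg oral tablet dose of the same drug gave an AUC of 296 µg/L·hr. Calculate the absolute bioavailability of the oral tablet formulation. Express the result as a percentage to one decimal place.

F = 33.0%

F = (AUC_ev / D_ev) / (AUC_iv / D_iv)
  = (296/187.5) / (359/75)
  = 1.57867 / 4.78667 = 0.3298
  = 32.98%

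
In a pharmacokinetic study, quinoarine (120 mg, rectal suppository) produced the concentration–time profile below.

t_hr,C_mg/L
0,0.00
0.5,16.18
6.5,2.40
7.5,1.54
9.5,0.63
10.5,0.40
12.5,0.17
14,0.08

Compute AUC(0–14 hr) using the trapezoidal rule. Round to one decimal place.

Trapezoidal AUC_0→14:
  [0→0.5]: (0.00+16.18)/2 × 0.5 = 4.045
  [0.5→6.5]: (16.18+2.40)/2 × 6 = 55.74
  [6.5→7.5]: (2.40+1.54)/2 × 1 = 1.97
  [7.5→9.5]: (1.54+0.63)/2 × 2 = 2.17
  [9.5→10.5]: (0.63+0.40)/2 × 1 = 0.515
  [10.5→12.5]: (0.40+0.17)/2 × 2 = 0.57
  [12.5→14]: (0.17+0.08)/2 × 1.5 = 0.1875
  Sum = 65.1975 mg/L·hr

AUC = 65.2 mg/L·hr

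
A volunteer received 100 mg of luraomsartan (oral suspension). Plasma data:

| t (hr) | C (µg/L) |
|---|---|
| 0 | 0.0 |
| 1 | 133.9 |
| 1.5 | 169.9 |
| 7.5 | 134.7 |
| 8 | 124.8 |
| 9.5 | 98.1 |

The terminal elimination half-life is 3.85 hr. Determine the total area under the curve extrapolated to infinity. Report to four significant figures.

AUC = 1834 µg/L·hr

Trapezoidal AUC_0→9.5:
  [0→1]: (0.0+133.9)/2 × 1 = 66.95
  [1→1.5]: (133.9+169.9)/2 × 0.5 = 75.95
  [1.5→7.5]: (169.9+134.7)/2 × 6 = 913.8
  [7.5→8]: (134.7+124.8)/2 × 0.5 = 64.875
  [8→9.5]: (124.8+98.1)/2 × 1.5 = 167.175
  Sum = 1288.75 µg/L·hr
k_e = ln2 / t½ = 0.693147 / 3.85 = 0.1800 hr^-1
Extrapolated tail: C_last / k_e = 98.1 / 0.18 = 545.000
AUC_0→∞ = 1288.75 + 545.000 = 1833.75 µg/L·hr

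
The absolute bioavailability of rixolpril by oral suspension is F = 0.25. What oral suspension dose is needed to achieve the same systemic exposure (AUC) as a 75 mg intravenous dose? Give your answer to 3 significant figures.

For equal systemic exposure: F × D_ev = D_iv
D_ev = D_iv / F = 75 / 0.25 = 300 mg

D_oral = 300 mg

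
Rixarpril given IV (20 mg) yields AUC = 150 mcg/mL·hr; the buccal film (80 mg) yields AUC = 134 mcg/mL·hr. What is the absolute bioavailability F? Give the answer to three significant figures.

F = 0.223

F = (AUC_ev / D_ev) / (AUC_iv / D_iv)
  = (134/80) / (150/20)
  = 1.675 / 7.5 = 0.2233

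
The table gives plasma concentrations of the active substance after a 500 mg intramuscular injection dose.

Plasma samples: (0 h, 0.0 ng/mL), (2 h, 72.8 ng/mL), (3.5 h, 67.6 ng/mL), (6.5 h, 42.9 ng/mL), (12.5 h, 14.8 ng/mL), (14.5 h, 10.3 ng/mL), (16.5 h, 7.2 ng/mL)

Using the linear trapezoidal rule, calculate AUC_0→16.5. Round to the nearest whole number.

Trapezoidal AUC_0→16.5:
  [0→2]: (0.0+72.8)/2 × 2 = 72.8
  [2→3.5]: (72.8+67.6)/2 × 1.5 = 105.3
  [3.5→6.5]: (67.6+42.9)/2 × 3 = 165.75
  [6.5→12.5]: (42.9+14.8)/2 × 6 = 173.1
  [12.5→14.5]: (14.8+10.3)/2 × 2 = 25.1
  [14.5→16.5]: (10.3+7.2)/2 × 2 = 17.5
  Sum = 559.55 ng/mL·h

AUC = 560 ng/mL·h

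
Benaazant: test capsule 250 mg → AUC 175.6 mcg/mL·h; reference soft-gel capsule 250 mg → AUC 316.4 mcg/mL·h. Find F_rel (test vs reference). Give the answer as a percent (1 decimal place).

F_rel = (AUC_test/D_test) / (AUC_ref/D_ref)
      = (175.6/250) / (316.4/250)
      = 0.7024 / 1.2656 = 0.5550 = 55.50%

F_rel = 55.5%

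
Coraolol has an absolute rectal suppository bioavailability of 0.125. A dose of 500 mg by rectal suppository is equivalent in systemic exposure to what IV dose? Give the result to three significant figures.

Systemic exposure from an extravascular dose = F × D_ev, so the equivalent IV dose is F × D_ev.
D_iv = F × D_ev = 0.125 × 500 = 62.5 mg

D_iv = 62.5 mg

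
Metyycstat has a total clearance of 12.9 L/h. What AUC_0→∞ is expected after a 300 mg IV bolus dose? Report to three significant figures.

AUC = 23.3 mg/L·h

AUC_0→∞ = Dose_iv / CL
        = 300 / 12.9 = 23.2558 mg/L·h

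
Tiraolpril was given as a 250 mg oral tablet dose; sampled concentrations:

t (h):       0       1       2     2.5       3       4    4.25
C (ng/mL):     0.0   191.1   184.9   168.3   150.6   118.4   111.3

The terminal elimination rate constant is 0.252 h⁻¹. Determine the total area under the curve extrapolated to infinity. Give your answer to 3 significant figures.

AUC = 1060 ng/mL·h

Trapezoidal AUC_0→4.25:
  [0→1]: (0.0+191.1)/2 × 1 = 95.55
  [1→2]: (191.1+184.9)/2 × 1 = 188.0
  [2→2.5]: (184.9+168.3)/2 × 0.5 = 88.3
  [2.5→3]: (168.3+150.6)/2 × 0.5 = 79.725
  [3→4]: (150.6+118.4)/2 × 1 = 134.5
  [4→4.25]: (118.4+111.3)/2 × 0.25 = 28.7125
  Sum = 614.7875 ng/mL·h
Extrapolated tail: C_last / k_e = 111.3 / 0.252 = 441.667
AUC_0→∞ = 614.7875 + 441.667 = 1056.4545 ng/mL·h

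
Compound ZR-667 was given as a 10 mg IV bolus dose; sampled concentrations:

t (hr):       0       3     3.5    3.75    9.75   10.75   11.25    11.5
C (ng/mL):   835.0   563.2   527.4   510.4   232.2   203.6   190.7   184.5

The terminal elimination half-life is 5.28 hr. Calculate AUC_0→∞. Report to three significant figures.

Trapezoidal AUC_0→11.5:
  [0→3]: (835.0+563.2)/2 × 3 = 2097.3
  [3→3.5]: (563.2+527.4)/2 × 0.5 = 272.65
  [3.5→3.75]: (527.4+510.4)/2 × 0.25 = 129.725
  [3.75→9.75]: (510.4+232.2)/2 × 6 = 2227.8
  [9.75→10.75]: (232.2+203.6)/2 × 1 = 217.9
  [10.75→11.25]: (203.6+190.7)/2 × 0.5 = 98.575
  [11.25→11.5]: (190.7+184.5)/2 × 0.25 = 46.9
  Sum = 5090.85 ng/mL·hr
k_e = ln2 / t½ = 0.693147 / 5.28 = 0.1313 hr^-1
Extrapolated tail: C_last / k_e = 184.5 / 0.1313 = 1405.179
AUC_0→∞ = 5090.85 + 1405.179 = 6496.029 ng/mL·hr

AUC = 6500 ng/mL·hr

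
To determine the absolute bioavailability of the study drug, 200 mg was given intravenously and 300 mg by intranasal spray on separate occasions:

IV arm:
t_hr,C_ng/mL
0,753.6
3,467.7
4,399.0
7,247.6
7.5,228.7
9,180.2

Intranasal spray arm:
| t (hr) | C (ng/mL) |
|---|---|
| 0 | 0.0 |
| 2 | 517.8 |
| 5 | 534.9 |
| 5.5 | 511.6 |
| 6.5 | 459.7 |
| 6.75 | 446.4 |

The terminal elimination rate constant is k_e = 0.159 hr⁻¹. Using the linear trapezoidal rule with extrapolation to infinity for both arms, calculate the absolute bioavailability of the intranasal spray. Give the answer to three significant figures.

F = 0.802

Trapezoidal AUC_0→9 (IV):
  [0→3]: (753.6+467.7)/2 × 3 = 1831.95
  [3→4]: (467.7+399.0)/2 × 1 = 433.35
  [4→7]: (399.0+247.6)/2 × 3 = 969.9
  [7→7.5]: (247.6+228.7)/2 × 0.5 = 119.075
  [7.5→9]: (228.7+180.2)/2 × 1.5 = 306.675
  Sum = 3660.95 ng/mL·hr
IV tail: 180.2/0.159 = 1133.333; AUC_iv,0→∞ = 3660.95 + 1133.333 = 4794.283 ng/mL·hr
Trapezoidal AUC_0→6.75 (intranasal spray):
  [0→2]: (0.0+517.8)/2 × 2 = 517.8
  [2→5]: (517.8+534.9)/2 × 3 = 1579.05
  [5→5.5]: (534.9+511.6)/2 × 0.5 = 261.625
  [5.5→6.5]: (511.6+459.7)/2 × 1 = 485.65
  [6.5→6.75]: (459.7+446.4)/2 × 0.25 = 113.2625
  Sum = 2957.3875 ng/mL·hr
intranasal spray tail: 446.4/0.159 = 2807.547; AUC_ev,0→∞ = 2957.3875 + 2807.547 = 5764.9345 ng/mL·hr
F = (AUC_ev/D_ev)/(AUC_iv/D_iv) = (5764.9345/300)/(4794.283/200) = 19.2164/23.971415 = 0.8016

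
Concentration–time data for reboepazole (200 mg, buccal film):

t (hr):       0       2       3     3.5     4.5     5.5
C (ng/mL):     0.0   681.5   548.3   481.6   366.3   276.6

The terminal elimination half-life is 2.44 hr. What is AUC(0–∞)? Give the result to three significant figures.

Trapezoidal AUC_0→5.5:
  [0→2]: (0.0+681.5)/2 × 2 = 681.5
  [2→3]: (681.5+548.3)/2 × 1 = 614.9
  [3→3.5]: (548.3+481.6)/2 × 0.5 = 257.475
  [3.5→4.5]: (481.6+366.3)/2 × 1 = 423.95
  [4.5→5.5]: (366.3+276.6)/2 × 1 = 321.45
  Sum = 2299.275 ng/mL·hr
k_e = ln2 / t½ = 0.693147 / 2.44 = 0.2841 hr^-1
Extrapolated tail: C_last / k_e = 276.6 / 0.2841 = 973.601
AUC_0→∞ = 2299.275 + 973.601 = 3272.876 ng/mL·hr

AUC = 3270 ng/mL·hr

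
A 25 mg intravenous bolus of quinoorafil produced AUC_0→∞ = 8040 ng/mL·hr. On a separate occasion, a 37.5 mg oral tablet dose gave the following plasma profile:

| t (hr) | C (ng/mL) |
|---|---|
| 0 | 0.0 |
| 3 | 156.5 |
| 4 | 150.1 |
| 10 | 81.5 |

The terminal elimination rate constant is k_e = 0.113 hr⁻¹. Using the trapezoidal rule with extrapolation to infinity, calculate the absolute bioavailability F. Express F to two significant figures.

Trapezoidal AUC_0→10 (oral tablet):
  [0→3]: (0.0+156.5)/2 × 3 = 234.75
  [3→4]: (156.5+150.1)/2 × 1 = 153.3
  [4→10]: (150.1+81.5)/2 × 6 = 694.8
  Sum = 1082.85 ng/mL·hr
Tail: C_last/k_e = 81.5/0.113 = 721.239
AUC_0→∞ (oral tablet) = 1082.85 + 721.239 = 1804.089 ng/mL·hr
F = (AUC_ev/D_ev)/(AUC_iv/D_iv) = (1804.089/37.5)/(8040/25) = 48.10904/321.6 = 0.1496

F = 0.15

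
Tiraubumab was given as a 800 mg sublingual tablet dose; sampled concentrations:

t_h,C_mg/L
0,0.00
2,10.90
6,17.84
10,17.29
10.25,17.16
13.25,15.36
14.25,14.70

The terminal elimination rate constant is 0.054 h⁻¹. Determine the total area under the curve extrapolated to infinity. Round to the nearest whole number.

AUC = 479 mg/L·h

Trapezoidal AUC_0→14.25:
  [0→2]: (0.00+10.90)/2 × 2 = 10.9
  [2→6]: (10.90+17.84)/2 × 4 = 57.48
  [6→10]: (17.84+17.29)/2 × 4 = 70.26
  [10→10.25]: (17.29+17.16)/2 × 0.25 = 4.30625
  [10.25→13.25]: (17.16+15.36)/2 × 3 = 48.78
  [13.25→14.25]: (15.36+14.70)/2 × 1 = 15.03
  Sum = 206.75625 mg/L·h
Extrapolated tail: C_last / k_e = 14.70 / 0.054 = 272.222
AUC_0→∞ = 206.75625 + 272.222 = 478.97825 mg/L·h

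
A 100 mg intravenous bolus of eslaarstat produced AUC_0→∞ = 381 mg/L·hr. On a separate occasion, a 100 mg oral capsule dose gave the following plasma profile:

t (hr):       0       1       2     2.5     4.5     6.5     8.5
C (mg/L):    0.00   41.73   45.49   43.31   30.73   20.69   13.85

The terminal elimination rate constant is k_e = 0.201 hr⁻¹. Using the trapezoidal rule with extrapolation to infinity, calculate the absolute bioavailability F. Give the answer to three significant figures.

F = 0.828

Trapezoidal AUC_0→8.5 (oral capsule):
  [0→1]: (0.00+41.73)/2 × 1 = 20.865
  [1→2]: (41.73+45.49)/2 × 1 = 43.61
  [2→2.5]: (45.49+43.31)/2 × 0.5 = 22.2
  [2.5→4.5]: (43.31+30.73)/2 × 2 = 74.04
  [4.5→6.5]: (30.73+20.69)/2 × 2 = 51.42
  [6.5→8.5]: (20.69+13.85)/2 × 2 = 34.54
  Sum = 246.675 mg/L·hr
Tail: C_last/k_e = 13.85/0.201 = 68.905
AUC_0→∞ (oral capsule) = 246.675 + 68.905 = 315.58 mg/L·hr
F = (AUC_ev/D_ev)/(AUC_iv/D_iv) = (315.58/100)/(381/100) = 3.1558/3.81 = 0.8283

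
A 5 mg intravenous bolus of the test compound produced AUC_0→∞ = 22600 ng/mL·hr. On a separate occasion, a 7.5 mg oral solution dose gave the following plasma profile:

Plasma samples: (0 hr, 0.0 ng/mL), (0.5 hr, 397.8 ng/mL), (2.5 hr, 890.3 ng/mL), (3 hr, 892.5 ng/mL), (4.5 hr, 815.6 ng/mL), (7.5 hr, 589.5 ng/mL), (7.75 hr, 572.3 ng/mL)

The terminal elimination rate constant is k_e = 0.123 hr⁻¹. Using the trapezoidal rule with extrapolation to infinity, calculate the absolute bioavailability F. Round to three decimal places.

Trapezoidal AUC_0→7.75 (oral solution):
  [0→0.5]: (0.0+397.8)/2 × 0.5 = 99.45
  [0.5→2.5]: (397.8+890.3)/2 × 2 = 1288.1
  [2.5→3]: (890.3+892.5)/2 × 0.5 = 445.7
  [3→4.5]: (892.5+815.6)/2 × 1.5 = 1281.075
  [4.5→7.5]: (815.6+589.5)/2 × 3 = 2107.65
  [7.5→7.75]: (589.5+572.3)/2 × 0.25 = 145.225
  Sum = 5367.2 ng/mL·hr
Tail: C_last/k_e = 572.3/0.123 = 4652.846
AUC_0→∞ (oral solution) = 5367.2 + 4652.846 = 10020.046 ng/mL·hr
F = (AUC_ev/D_ev)/(AUC_iv/D_iv) = (10020.046/7.5)/(22600/5) = 1336.01/4520 = 0.2956

F = 0.296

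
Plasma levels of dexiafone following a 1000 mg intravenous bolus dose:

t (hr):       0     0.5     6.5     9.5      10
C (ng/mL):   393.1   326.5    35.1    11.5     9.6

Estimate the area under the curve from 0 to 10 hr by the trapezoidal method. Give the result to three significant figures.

Trapezoidal AUC_0→10:
  [0→0.5]: (393.1+326.5)/2 × 0.5 = 179.9
  [0.5→6.5]: (326.5+35.1)/2 × 6 = 1084.8
  [6.5→9.5]: (35.1+11.5)/2 × 3 = 69.9
  [9.5→10]: (11.5+9.6)/2 × 0.5 = 5.275
  Sum = 1339.875 ng/mL·hr

AUC = 1340 ng/mL·hr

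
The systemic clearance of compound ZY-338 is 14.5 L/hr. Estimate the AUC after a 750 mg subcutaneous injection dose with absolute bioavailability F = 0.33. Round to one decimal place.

AUC = 17.1 mg/L·hr

AUC_0→∞ = F × Dose / CL
        = 0.33 × 750 / 14.5 = 17.069 mg/L·hr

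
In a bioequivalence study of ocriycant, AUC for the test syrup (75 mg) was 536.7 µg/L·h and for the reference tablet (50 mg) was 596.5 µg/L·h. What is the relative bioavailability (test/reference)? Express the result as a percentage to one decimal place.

F_rel = (AUC_test/D_test) / (AUC_ref/D_ref)
      = (536.7/75) / (596.5/50)
      = 7.156 / 11.93 = 0.5998 = 59.98%

F_rel = 60.0%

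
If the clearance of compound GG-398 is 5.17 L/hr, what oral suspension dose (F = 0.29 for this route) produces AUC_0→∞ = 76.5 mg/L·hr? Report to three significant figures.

Dose = 1360 mg

Dose = CL × AUC_0→∞ / F
     = 5.17 × 76.5 / 0.29 = 1363.81 mg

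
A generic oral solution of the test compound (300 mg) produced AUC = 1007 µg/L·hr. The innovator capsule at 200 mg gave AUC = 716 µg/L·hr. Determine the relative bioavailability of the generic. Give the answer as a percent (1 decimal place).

F_rel = (AUC_test/D_test) / (AUC_ref/D_ref)
      = (1007/300) / (716/200)
      = 3.35667 / 3.58 = 0.9376 = 93.76%

F_rel = 93.8%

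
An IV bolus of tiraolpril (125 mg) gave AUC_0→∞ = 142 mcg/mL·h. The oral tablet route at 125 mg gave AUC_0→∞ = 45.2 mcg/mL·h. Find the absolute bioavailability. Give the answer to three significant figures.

F = 0.318

F = (AUC_ev / D_ev) / (AUC_iv / D_iv)
  = (45.2/125) / (142/125)
  = 0.3616 / 1.136 = 0.3183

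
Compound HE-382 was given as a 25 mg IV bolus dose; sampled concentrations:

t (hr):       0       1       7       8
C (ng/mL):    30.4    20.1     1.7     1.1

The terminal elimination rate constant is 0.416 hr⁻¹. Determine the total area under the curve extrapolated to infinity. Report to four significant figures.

Trapezoidal AUC_0→8:
  [0→1]: (30.4+20.1)/2 × 1 = 25.25
  [1→7]: (20.1+1.7)/2 × 6 = 65.4
  [7→8]: (1.7+1.1)/2 × 1 = 1.4
  Sum = 92.05 ng/mL·hr
Extrapolated tail: C_last / k_e = 1.1 / 0.416 = 2.644
AUC_0→∞ = 92.05 + 2.644 = 94.694 ng/mL·hr

AUC = 94.69 ng/mL·hr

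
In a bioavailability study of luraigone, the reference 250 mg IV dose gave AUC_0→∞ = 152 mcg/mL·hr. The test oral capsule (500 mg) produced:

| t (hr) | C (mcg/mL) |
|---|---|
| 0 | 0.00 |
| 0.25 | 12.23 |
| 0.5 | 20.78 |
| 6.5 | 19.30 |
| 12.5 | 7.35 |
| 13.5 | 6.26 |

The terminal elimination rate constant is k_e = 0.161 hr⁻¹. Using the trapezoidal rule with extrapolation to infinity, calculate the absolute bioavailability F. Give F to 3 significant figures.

F = 0.827

Trapezoidal AUC_0→13.5 (oral capsule):
  [0→0.25]: (0.00+12.23)/2 × 0.25 = 1.52875
  [0.25→0.5]: (12.23+20.78)/2 × 0.25 = 4.12625
  [0.5→6.5]: (20.78+19.30)/2 × 6 = 120.24
  [6.5→12.5]: (19.30+7.35)/2 × 6 = 79.95
  [12.5→13.5]: (7.35+6.26)/2 × 1 = 6.805
  Sum = 212.65 mcg/mL·hr
Tail: C_last/k_e = 6.26/0.161 = 38.882
AUC_0→∞ (oral capsule) = 212.65 + 38.882 = 251.532 mcg/mL·hr
F = (AUC_ev/D_ev)/(AUC_iv/D_iv) = (251.532/500)/(152/250) = 0.503064/0.608 = 0.8274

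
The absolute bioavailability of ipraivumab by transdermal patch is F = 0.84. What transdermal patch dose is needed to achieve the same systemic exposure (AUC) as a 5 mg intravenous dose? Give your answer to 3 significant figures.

For equal systemic exposure: F × D_ev = D_iv
D_ev = D_iv / F = 5 / 0.84 = 5.95238 mg

D_transdermal = 5.95 mg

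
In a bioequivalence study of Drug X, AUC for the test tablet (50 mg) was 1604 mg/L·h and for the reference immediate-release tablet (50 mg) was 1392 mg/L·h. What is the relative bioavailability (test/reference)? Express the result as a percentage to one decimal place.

F_rel = (AUC_test/D_test) / (AUC_ref/D_ref)
      = (1604/50) / (1392/50)
      = 32.08 / 27.84 = 1.1523 = 115.23%

F_rel = 115.2%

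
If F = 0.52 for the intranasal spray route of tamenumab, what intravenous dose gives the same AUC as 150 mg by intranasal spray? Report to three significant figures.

D_iv = 78.0 mg

Systemic exposure from an extravascular dose = F × D_ev, so the equivalent IV dose is F × D_ev.
D_iv = F × D_ev = 0.52 × 150 = 78 mg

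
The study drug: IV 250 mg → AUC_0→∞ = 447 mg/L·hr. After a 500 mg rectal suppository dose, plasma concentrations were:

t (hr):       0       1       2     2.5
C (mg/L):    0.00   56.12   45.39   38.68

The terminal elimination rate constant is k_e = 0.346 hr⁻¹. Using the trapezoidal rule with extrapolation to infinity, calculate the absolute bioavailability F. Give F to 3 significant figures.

F = 0.237

Trapezoidal AUC_0→2.5 (rectal suppository):
  [0→1]: (0.00+56.12)/2 × 1 = 28.06
  [1→2]: (56.12+45.39)/2 × 1 = 50.755
  [2→2.5]: (45.39+38.68)/2 × 0.5 = 21.0175
  Sum = 99.8325 mg/L·hr
Tail: C_last/k_e = 38.68/0.346 = 111.792
AUC_0→∞ (rectal suppository) = 99.8325 + 111.792 = 211.6245 mg/L·hr
F = (AUC_ev/D_ev)/(AUC_iv/D_iv) = (211.6245/500)/(447/250) = 0.423249/1.788 = 0.2367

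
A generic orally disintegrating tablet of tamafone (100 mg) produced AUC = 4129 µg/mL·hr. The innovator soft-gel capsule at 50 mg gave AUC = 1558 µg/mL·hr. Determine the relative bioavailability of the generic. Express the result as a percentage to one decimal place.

F_rel = 132.5%

F_rel = (AUC_test/D_test) / (AUC_ref/D_ref)
      = (4129/100) / (1558/50)
      = 41.29 / 31.16 = 1.3251 = 132.51%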